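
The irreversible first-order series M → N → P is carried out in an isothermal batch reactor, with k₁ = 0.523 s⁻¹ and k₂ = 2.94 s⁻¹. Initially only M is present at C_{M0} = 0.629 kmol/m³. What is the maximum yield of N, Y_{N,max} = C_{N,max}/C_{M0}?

Evaluating C_N at t_opt = ln(k₂/k₁)/(k₂−k₁) gives C_{N,max}/C_{M0} = (k₁/k₂)^[k₂/(k₂−k₁)].
= (0.523/2.94)^(2.94/(2.94−0.523)) = (0.1779)^(1.216) = 0.1224.

0.122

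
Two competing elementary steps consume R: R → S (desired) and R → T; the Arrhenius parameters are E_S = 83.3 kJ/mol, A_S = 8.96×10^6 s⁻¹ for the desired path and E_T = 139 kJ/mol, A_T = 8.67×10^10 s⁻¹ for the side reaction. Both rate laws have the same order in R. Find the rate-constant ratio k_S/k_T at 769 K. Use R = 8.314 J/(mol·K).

Since both paths have the same order in R, the concentration cancels and S_{S/T} = k_S/k_T = (A_S/A_T)·exp[(E_T−E_S)/(RT)].
(E_T−E_S)/(RT) = (139−83.3)×10³/(8.314×769) = 55700/6393 = 8.712.
k_S/k_T = (8.96×10^6/8.67×10^10)·exp(8.712) = 1.033×10^-4 × 6075 = 0.628.
Since E_S < E_T, lowering the temperature improves selectivity toward S.

0.628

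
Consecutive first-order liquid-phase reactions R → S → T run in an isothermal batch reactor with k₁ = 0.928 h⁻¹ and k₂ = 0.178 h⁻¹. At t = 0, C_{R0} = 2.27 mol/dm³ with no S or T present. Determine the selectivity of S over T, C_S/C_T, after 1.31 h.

For first-order series with pure R initially, C_S(t) = k₁C_{R0}/(k₂−k₁)·(e^(−k₁t) − e^(−k₂t)).
e^(−k₁t) = e^(−0.928×1.31) = e^(−1.216) = 0.2965; e^(−k₂t) = e^(−0.2332) = 0.7920.
C_S = 0.928×2.27/(0.178−0.928) × (0.2965−0.7920) = (-2.809)×(-0.4955) = 1.392 mol/dm³.
C_R = C_{R0}e^(−k₁t) = 0.6731 mol/dm³, so C_T = C_{R0}−C_R−C_S = 0.2052 mol/dm³; C_S/C_T = 6.78.

6.78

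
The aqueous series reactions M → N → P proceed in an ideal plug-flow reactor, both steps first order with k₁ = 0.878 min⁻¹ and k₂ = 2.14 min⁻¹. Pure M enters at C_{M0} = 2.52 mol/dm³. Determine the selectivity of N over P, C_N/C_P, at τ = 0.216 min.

Solving the coupled first-order balances gives C_N(τ) = [k₁/(k₂−k₁)]·C_{M0}·(e^(−k₁τ) − e^(−k₂τ)).
e^(−k₁τ) = e^(−0.878×0.216) = e^(−0.1896) = 0.8273; e^(−k₂τ) = e^(−0.4622) = 0.6299.
C_N = 0.878×2.52/(2.14−0.878) × (0.8273−0.6299) = 1.753×0.1974 = 0.3460 mol/dm³.
C_M = C_{M0}e^(−k₁τ) = 2.085 mol/dm³, so C_P = C_{M0}−C_M−C_N = 0.08928 mol/dm³; C_N/C_P = 3.88.

3.88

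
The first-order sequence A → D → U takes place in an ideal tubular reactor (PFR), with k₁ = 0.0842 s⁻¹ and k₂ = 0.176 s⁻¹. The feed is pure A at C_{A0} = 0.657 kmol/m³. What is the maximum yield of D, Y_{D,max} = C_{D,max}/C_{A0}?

For a first-order series the maximum intermediate yield is C_{D,max}/C_{A0} = (k₁/k₂)^[k₂/(k₂−k₁)].
= (0.0842/0.176)^(0.176/(0.176−0.0842)) = (0.4784)^(1.917) = 0.2433.

0.243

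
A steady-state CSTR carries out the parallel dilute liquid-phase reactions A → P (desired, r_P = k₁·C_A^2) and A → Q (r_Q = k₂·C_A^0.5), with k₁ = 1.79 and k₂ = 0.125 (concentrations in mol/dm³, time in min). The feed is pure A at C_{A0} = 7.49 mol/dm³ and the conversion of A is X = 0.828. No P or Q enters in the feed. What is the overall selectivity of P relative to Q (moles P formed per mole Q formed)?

20.9

Exit C_A = C_{A0}(1−X) = 7.49×0.172 = 1.288 mol/dm³.
Rates in a CSTR are evaluated at the outlet concentration: r_P = 1.79×1.288^2 = 2.971, r_Q = 0.125×1.288^0.5 = 0.1419.
Overall selectivity = C_P/C_Q = r_Pτ/(r_Qτ) = r_P/r_Q = 20.9.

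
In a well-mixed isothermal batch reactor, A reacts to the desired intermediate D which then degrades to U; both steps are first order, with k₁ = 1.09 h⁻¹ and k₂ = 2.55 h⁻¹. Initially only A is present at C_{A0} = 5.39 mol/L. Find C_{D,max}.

1.22 mol/L

For a first-order series the maximum intermediate yield is C_{D,max}/C_{A0} = (k₁/k₂)^[k₂/(k₂−k₁)].
= (1.09/2.55)^(2.55/(2.55−1.09)) = (0.4275)^(1.747) = 0.2266.
C_{D,max} = 0.2266×5.39 = 1.22 mol/L.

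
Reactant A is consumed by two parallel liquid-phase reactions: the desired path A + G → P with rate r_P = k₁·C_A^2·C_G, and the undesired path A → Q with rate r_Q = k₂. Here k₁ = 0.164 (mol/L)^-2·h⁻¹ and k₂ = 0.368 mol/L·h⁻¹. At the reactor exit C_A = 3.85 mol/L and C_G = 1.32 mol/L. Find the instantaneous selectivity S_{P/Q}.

8.72

S_{P/Q} = r_P/r_Q = (k₁·C_A^2·C_G)/(k₂) = (k₁/k₂)·C_A^2·C_G.
= (0.164×3.850^2×1.320) / (0.368) = 3.209/0.3680 = 8.72.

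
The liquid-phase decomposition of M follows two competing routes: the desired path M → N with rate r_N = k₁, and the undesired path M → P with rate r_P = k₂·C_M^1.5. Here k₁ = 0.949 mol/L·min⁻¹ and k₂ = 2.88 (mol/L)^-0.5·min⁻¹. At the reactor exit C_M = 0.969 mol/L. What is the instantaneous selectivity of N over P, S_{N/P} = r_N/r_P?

0.345

S_{N/P} = r_N/r_P = (k₁)/(k₂·C_M^1.5) = (k₁/k₂)·C_M^-1.5.
= (0.949) / (2.88×0.9690^1.5) = 0.9490/2.747 = 0.345.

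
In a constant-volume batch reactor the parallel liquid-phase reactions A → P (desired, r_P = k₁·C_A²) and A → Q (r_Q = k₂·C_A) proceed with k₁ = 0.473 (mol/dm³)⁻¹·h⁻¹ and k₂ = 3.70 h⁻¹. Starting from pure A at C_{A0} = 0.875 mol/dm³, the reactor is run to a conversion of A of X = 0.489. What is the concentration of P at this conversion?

C_A = C_{A0}(1−X) = 0.4471 mol/dm³.
Along a PFR/batch, dC_Q/dC_A = −r_Q/(r_P+r_Q) = −k₂/(k₂+k₁·C_A).
Integrating from C_{A0} to C_A: C_Q = (3.70/0.473)·ln[(3.70+0.473·0.875)/(3.70+0.473·0.447)] = 7.822·ln(4.114/3.911) = 0.3946 mol/dm³.
Then C_P = (C_{A0}−C_A) − C_Q = 0.4279 − 0.3946 = 0.03326 mol/dm³.

0.0333 mol/dm³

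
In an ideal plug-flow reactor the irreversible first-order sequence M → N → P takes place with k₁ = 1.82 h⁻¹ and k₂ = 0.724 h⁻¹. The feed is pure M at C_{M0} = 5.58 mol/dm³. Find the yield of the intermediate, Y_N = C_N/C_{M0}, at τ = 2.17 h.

0.313

For first-order series with pure M initially, C_N(τ) = k₁C_{M0}/(k₂−k₁)·(e^(−k₁τ) − e^(−k₂τ)).
e^(−k₁τ) = e^(−1.82×2.17) = e^(−3.949) = 0.01927; e^(−k₂τ) = e^(−1.571) = 0.2078.
C_N = 1.82×5.58/(0.724−1.82) × (0.01927−0.2078) = (-9.266)×(-0.1886) = 1.747 mol/dm³.
Y_N = C_N/C_{M0} = 1.747/5.58 = 0.313.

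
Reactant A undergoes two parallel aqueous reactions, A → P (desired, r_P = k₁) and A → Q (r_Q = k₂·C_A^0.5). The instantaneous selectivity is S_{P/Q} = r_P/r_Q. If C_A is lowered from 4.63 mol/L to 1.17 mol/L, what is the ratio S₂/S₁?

1.99

S_{P/Q} = (k₁/k₂)·C_A^-0.5, so S₂/S₁ = (C_{A,2}/C_{A,1})^-0.5.
= (1.17/4.63)^(-0.5) = (0.2527)^(-0.5) = 1.99.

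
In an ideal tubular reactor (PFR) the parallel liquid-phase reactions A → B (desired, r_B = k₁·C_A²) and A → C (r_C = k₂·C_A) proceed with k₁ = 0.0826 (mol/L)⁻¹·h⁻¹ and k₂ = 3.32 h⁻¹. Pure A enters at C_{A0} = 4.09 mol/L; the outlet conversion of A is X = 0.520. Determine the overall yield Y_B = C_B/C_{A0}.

0.0363

C_A = C_{A0}(1−X) = 1.963 mol/L.
Along a PFR/batch, dC_C/dC_A = −r_C/(r_B+r_C) = −k₂/(k₂+k₁·C_A).
Integrating from C_{A0} to C_A: C_C = (3.32/0.0826)·ln[(3.32+0.0826·4.09)/(3.32+0.0826·1.96)] = 40.19·ln(3.658/3.482) = 1.978 mol/L.
Then C_B = (C_{A0}−C_A) − C_C = 2.127 − 1.978 = 0.1485 mol/L.
Y_B = C_B/C_{A0} = 0.1485/4.09 = 0.0363.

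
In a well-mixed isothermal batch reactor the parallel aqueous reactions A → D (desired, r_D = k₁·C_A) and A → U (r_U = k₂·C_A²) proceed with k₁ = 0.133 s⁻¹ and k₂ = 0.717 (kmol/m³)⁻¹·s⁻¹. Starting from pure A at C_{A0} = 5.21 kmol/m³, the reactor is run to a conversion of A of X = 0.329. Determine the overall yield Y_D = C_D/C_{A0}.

C_A = C_{A0}(1−X) = 3.496 kmol/m³.
Along a PFR/batch, dC_D/dC_A = −r_D/(r_D+r_U) = −k₁/(k₁+k₂·C_A).
Integrating from C_{A0} to C_A: C_D = (0.133/0.717)·ln[(0.133+0.717·5.21)/(0.133+0.717·3.50)] = 0.1855·ln(3.869/2.640) = 0.07091 kmol/m³.
Y_D = C_D/C_{A0} = 0.07091/5.21 = 0.0136.

0.0136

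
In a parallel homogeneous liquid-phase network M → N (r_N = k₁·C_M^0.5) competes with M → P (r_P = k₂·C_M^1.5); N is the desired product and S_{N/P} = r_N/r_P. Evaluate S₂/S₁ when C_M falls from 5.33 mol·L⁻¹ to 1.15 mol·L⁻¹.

4.63

S_{N/P} = (k₁/k₂)·C_M⁻¹, so S₂/S₁ = (C_{M,2}/C_{M,1})⁻¹.
= 5.33/1.15 = 4.63.
Selectivity toward N rises as C_M falls — low-concentration operation is favoured.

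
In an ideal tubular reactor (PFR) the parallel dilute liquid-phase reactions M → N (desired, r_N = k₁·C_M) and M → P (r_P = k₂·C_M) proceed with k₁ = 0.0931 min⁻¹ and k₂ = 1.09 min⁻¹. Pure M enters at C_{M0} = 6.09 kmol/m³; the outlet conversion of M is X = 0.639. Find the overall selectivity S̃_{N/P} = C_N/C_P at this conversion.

C_M = C_{M0}(1−X) = 2.198 kmol/m³.
Both paths are first order in M, so the instantaneous fraction to N is constant: dC_N/d(−C_M) = k₁/(k₁+k₂) = 0.07869.
C_N = 0.07869·(C_{M0}−C_M) = 0.07869×3.892 = 0.306 kmol/m³.
C_P = (C_{M0}−C_M)−C_N = 3.585 kmol/m³; S̃_{N/P} = 0.3062/3.585 = 0.0854.

0.0854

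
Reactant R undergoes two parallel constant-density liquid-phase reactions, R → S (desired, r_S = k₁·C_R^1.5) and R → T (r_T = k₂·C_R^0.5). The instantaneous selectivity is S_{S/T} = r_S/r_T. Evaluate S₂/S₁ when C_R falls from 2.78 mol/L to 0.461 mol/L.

S_{S/T} = (k₁/k₂)·C_R, so S₂/S₁ = (C_{R,2}/C_{R,1}).
= 0.461/2.78 = 0.166.

0.166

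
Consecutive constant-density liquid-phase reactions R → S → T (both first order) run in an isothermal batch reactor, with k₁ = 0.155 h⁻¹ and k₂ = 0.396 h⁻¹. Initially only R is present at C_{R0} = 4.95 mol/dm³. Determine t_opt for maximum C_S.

3.89 h

For first-order series the maximum of C_S occurs at t_opt = ln(k₂/k₁)/(k₂−k₁).
= ln(0.396/0.155)/(0.396−0.155) = ln(2.555)/0.2410 = 0.9380/0.2410 = 3.89 h.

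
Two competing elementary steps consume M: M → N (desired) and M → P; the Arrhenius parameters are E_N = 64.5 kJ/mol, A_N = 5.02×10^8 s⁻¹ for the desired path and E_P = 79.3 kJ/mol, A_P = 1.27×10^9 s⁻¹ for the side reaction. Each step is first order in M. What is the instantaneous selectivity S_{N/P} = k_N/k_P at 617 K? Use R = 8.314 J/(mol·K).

7.08

Since both paths have the same order in M, the concentration cancels and S_{N/P} = k_N/k_P = (A_N/A_P)·exp[(E_P−E_N)/(RT)].
(E_P−E_N)/(RT) = (79.3−64.5)×10³/(8.314×617) = 14800/5130 = 2.885.
k_N/k_P = (5.02×10^8/1.27×10^9)·exp(2.885) = 0.3953 × 17.91 = 7.08.
Since E_N < E_P, lowering the temperature improves selectivity toward N.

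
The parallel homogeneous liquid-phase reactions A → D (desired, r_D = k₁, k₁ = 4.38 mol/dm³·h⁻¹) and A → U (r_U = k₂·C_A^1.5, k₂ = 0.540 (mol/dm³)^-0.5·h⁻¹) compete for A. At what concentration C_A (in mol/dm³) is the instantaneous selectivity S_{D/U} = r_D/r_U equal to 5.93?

S_{D/U} = (k₁/k₂)·C_A^-1.5 ⇒ C_A = (S·k₂/k₁)^(1/(-1.5)).
= (5.93×0.540/4.38)^(-0.6667) = (0.7311)^(-0.6667) = 1.23 mol/dm³.

1.23 mol/dm³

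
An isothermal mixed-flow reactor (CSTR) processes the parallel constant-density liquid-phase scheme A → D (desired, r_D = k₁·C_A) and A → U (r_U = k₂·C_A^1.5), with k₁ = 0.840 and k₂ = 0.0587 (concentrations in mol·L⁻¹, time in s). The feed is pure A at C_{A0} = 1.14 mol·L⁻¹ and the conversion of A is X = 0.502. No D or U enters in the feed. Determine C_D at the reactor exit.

0.544 mol·L⁻¹

Exit C_A = C_{A0}(1−X) = 1.14×0.498 = 0.5677 mol·L⁻¹.
A CSTR operates uniformly at the exit composition, giving r_D = 0.4769 and r_U = 0.02511 (each k·C_A^n at C_A = 0.5677).
Fraction of consumed A going to D: r_D/(r_D+r_U) = 0.9500.
C_D = 0.9500·C_{A0}·X = 0.9500×1.14×0.502 = 0.544 mol·L⁻¹.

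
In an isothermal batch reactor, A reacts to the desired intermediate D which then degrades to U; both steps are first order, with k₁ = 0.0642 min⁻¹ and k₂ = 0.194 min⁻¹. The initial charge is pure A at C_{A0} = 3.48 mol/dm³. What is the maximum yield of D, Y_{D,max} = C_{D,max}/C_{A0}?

At the optimum, C_{D,max}/C_{A0} = (k₁/k₂)^[k₂/(k₂−k₁)].
= (0.0642/0.194)^(0.194/(0.194−0.0642)) = (0.3309)^(1.495) = 0.1915.

0.192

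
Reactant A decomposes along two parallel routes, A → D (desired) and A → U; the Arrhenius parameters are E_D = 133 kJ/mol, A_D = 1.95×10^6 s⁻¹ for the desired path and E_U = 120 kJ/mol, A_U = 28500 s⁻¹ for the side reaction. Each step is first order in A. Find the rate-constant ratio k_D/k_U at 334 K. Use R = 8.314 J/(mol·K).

0.634

Since both paths have the same order in A, the concentration cancels and S_{D/U} = k_D/k_U = (A_D/A_U)·exp[(E_U−E_D)/(RT)].
(E_U−E_D)/(RT) = (120−133)×10³/(8.314×334) = -13000/2777 = -4.682.
k_D/k_U = (1.95×10^6/28500)·exp(-4.682) = 68.42 × 0.009265 = 0.634.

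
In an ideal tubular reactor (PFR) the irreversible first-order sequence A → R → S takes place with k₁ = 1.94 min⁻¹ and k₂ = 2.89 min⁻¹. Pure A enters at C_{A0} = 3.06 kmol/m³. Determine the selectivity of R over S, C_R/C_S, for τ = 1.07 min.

For first-order series with pure A initially, C_R(τ) = k₁C_{A0}/(k₂−k₁)·(e^(−k₁τ) − e^(−k₂τ)).
e^(−k₁τ) = e^(−1.94×1.07) = e^(−2.076) = 0.1255; e^(−k₂τ) = e^(−3.092) = 0.04540.
C_R = 1.94×3.06/(2.89−1.94) × (0.1255−0.04540) = 6.249×0.08006 = 0.5003 kmol/m³.
C_A = C_{A0}e^(−k₁τ) = 0.3839 kmol/m³, so C_S = C_{A0}−C_A−C_R = 2.176 kmol/m³; C_R/C_S = 0.230.

0.230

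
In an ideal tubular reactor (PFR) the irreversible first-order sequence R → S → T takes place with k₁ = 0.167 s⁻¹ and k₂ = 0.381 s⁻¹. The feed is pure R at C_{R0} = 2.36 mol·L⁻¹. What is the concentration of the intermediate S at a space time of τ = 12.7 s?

The intermediate concentration in a first-order A→B→C sequence is C_S = k₁C_{R0}(e^(−k₁τ) − e^(−k₂τ))/(k₂−k₁).
e^(−k₁τ) = e^(−0.167×12.7) = e^(−2.121) = 0.1199; e^(−k₂τ) = e^(−4.839) = 0.007917.
C_S = 0.167×2.36/(0.381−0.167) × (0.1199−0.007917) = 1.842×0.1120 = 0.2063 mol·L⁻¹.

0.206 mol·L⁻¹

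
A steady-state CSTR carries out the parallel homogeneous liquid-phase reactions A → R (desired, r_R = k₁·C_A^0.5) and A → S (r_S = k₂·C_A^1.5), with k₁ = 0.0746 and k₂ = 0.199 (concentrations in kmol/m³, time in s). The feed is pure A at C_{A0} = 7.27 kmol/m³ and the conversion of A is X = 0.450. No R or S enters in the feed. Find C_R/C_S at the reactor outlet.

Exit C_A = C_{A0}(1−X) = 7.27×0.550 = 3.998 kmol/m³.
Rates in a CSTR are evaluated at the outlet concentration: r_R = 0.0746×3.998^0.5 = 0.1492, r_S = 0.199×3.998^1.5 = 1.591.
Overall selectivity = C_R/C_S = r_Rτ/(r_Sτ) = r_R/r_S = 0.0938.

0.0938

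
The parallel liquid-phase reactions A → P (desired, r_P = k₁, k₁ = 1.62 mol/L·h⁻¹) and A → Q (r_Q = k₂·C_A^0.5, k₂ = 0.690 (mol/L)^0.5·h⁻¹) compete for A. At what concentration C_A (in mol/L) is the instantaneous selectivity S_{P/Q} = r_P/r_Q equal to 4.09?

0.330 mol/L

S_{P/Q} = (k₁/k₂)·C_A^-0.5 ⇒ C_A = (S·k₂/k₁)^(-2).
= (4.09×0.690/1.62)^(-2) = (1.742)^(-2) = 0.330 mol/L.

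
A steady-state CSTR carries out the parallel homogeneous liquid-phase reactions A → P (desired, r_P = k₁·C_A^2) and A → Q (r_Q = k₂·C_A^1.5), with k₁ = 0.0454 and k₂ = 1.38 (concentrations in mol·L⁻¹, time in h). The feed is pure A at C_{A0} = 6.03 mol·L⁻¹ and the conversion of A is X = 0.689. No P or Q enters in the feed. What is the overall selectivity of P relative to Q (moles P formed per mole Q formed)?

0.0451

Exit C_A = C_{A0}(1−X) = 6.03×0.311 = 1.875 mol·L⁻¹.
A CSTR operates uniformly at the exit composition, giving r_P = 0.1597 and r_Q = 3.544 (each k·C_A^n at C_A = 1.875).
Overall selectivity = C_P/C_Q = r_Pτ/(r_Qτ) = r_P/r_Q = 0.0451.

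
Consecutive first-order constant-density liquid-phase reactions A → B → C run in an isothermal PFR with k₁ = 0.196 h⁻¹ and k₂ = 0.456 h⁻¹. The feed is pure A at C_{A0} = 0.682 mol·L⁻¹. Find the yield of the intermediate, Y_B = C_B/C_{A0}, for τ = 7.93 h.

The intermediate concentration in a first-order A→B→C sequence is C_B = k₁C_{A0}(e^(−k₁τ) − e^(−k₂τ))/(k₂−k₁).
e^(−k₁τ) = e^(−0.196×7.93) = e^(−1.554) = 0.2113; e^(−k₂τ) = e^(−3.616) = 0.02689.
C_B = 0.196×0.682/(0.456−0.196) × (0.2113−0.02689) = 0.5141×0.1845 = 0.09483 mol·L⁻¹.
Y_B = C_B/C_{A0} = 0.09483/0.682 = 0.139.

0.139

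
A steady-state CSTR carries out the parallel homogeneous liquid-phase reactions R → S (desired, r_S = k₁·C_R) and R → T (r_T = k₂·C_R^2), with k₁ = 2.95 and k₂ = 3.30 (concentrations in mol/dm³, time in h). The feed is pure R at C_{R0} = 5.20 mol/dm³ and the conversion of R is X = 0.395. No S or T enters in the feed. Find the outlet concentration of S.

Exit C_R = C_{R0}(1−X) = 5.20×0.605 = 3.146 mol/dm³.
A CSTR operates uniformly at the exit composition, giving r_S = 9.281 and r_T = 32.66 (each k·C_R^n at C_R = 3.146).
Fraction of consumed R going to S: r_S/(r_S+r_T) = 0.2213.
C_S = 0.2213·C_{R0}·X = 0.2213×5.20×0.395 = 0.454 mol/dm³.

0.454 mol/dm³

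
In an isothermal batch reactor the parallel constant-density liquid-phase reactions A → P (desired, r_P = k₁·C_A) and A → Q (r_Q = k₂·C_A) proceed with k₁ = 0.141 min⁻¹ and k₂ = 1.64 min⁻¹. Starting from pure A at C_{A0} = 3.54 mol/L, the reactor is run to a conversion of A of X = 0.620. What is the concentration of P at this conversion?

C_A = C_{A0}(1−X) = 1.345 mol/L.
Both paths are first order in A, so the instantaneous fraction to P is constant: dC_P/d(−C_A) = k₁/(k₁+k₂) = 0.07917.
C_P = 0.07917·(C_{A0}−C_A) = 0.07917×2.195 = 0.174 mol/L.

0.174 mol/L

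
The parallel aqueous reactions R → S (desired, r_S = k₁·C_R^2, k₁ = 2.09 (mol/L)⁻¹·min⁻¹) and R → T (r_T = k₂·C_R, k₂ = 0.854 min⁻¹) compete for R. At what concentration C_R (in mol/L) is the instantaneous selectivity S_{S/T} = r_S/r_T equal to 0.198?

S_{S/T} = (k₁/k₂)·C_R ⇒ C_R = S·k₂/k₁.
= 0.198×0.854/2.09 = 0.0809 mol/L.

0.0809 mol/L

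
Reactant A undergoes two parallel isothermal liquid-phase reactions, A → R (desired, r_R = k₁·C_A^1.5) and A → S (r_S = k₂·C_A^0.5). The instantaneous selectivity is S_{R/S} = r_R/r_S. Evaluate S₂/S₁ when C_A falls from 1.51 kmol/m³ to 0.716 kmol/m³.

S_{R/S} = (k₁/k₂)·C_A, so S₂/S₁ = (C_{A,2}/C_{A,1}).
= 0.716/1.51 = 0.474.
Selectivity toward R falls as C_A falls — high-concentration operation is favoured.

0.474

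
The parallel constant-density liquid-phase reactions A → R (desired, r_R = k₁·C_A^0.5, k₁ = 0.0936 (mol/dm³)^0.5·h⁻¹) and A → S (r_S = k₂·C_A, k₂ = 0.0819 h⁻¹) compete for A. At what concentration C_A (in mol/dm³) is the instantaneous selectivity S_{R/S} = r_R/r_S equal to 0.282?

16.4 mol/dm³

S_{R/S} = (k₁/k₂)·C_A^-0.5 ⇒ C_A = (S·k₂/k₁)^(-2).
= (0.282×0.0819/0.0936)^(-2) = (0.2467)^(-2) = 16.4 mol/dm³.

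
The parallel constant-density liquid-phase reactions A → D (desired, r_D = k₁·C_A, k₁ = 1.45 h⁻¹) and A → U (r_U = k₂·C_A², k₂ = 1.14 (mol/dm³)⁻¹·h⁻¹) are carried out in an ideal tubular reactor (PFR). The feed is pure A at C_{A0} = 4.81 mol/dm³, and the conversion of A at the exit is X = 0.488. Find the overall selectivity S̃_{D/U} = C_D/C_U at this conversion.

C_A = C_{A0}(1−X) = 2.463 mol/dm³.
Along a PFR/batch, dC_D/dC_A = −r_D/(r_D+r_U) = −k₁/(k₁+k₂·C_A).
Integrating from C_{A0} to C_A: C_D = (1.45/1.14)·ln[(1.45+1.14·4.81)/(1.45+1.14·2.46)] = 1.272·ln(6.933/4.258) = 0.6203 mol/dm³.
C_U = (C_{A0}−C_A)−C_D = 1.727 mol/dm³; S̃_{D/U} = 0.6203/1.727 = 0.359.

0.359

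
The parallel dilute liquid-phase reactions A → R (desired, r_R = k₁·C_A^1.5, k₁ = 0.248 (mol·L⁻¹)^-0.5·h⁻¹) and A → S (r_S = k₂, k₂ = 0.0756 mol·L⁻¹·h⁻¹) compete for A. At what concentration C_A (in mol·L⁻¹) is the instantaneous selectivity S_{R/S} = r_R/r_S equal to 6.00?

S_{R/S} = (k₁/k₂)·C_A^1.5 ⇒ C_A = (S·k₂/k₁)^(1/1.5).
= (6.00×0.0756/0.248)^(0.6667) = (1.829)^(0.6667) = 1.50 mol·L⁻¹.

1.50 mol·L⁻¹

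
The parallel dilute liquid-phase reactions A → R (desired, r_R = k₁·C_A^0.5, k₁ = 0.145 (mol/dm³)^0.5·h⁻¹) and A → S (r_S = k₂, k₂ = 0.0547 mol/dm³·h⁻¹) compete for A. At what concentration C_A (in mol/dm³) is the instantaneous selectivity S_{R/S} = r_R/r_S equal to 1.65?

S_{R/S} = (k₁/k₂)·C_A^0.5 ⇒ C_A = (S·k₂/k₁)^(2).
= (1.65×0.0547/0.145)^(2) = (0.6224)^(2) = 0.387 mol/dm³.

0.387 mol/dm³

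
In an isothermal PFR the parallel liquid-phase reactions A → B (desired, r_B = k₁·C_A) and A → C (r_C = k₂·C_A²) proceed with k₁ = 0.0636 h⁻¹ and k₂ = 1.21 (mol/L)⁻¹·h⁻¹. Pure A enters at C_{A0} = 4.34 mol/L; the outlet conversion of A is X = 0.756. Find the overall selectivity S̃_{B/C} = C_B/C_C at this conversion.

C_A = C_{A0}(1−X) = 1.059 mol/L.
Along a PFR/batch, dC_B/dC_A = −r_B/(r_B+r_C) = −k₁/(k₁+k₂·C_A).
Integrating from C_{A0} to C_A: C_B = (0.0636/1.21)·ln[(0.0636+1.21·4.34)/(0.0636+1.21·1.06)] = 0.05256·ln(5.315/1.345) = 0.07223 mol/L.
C_C = (C_{A0}−C_A)−C_B = 3.209 mol/L; S̃_{B/C} = 0.07223/3.209 = 0.0225.

0.0225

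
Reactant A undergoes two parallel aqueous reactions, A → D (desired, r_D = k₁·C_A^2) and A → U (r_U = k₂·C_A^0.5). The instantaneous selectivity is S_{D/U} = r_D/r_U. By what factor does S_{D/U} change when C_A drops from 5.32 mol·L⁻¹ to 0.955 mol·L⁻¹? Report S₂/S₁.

S_{D/U} = (k₁/k₂)·C_A^1.5, so S₂/S₁ = (C_{A,2}/C_{A,1})^1.5.
= (0.955/5.32)^1.5 = (0.1795)^1.5 = 0.0761.
Selectivity toward D falls as C_A falls — high-concentration operation is favoured.

0.0761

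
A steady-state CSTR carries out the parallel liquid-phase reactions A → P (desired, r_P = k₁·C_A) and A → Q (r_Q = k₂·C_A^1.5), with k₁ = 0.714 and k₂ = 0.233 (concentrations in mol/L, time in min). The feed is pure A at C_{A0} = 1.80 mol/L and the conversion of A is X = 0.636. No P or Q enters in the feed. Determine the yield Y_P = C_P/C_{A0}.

Exit C_A = C_{A0}(1−X) = 1.80×0.364 = 0.6552 mol/L.
In a CSTR the entire volume is at exit conditions, so r_P = 0.714×0.6552 = 0.4678 and r_Q = 0.233×0.6552^1.5 = 0.1236.
Fraction of consumed A going to P: r_P/(r_P+r_Q) = 0.7910.
C_P = 0.7910·C_{A0}·X = 0.7910×1.80×0.636 = 0.906 mol/L; Y_P = C_P/C_{A0} = 0.503.

0.503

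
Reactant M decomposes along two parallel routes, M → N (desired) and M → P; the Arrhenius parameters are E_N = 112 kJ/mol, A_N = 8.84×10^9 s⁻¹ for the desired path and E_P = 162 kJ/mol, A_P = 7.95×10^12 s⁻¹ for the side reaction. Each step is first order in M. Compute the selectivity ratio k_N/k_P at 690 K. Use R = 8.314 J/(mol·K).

With equal orders, S_{N/P} = k_N/k_P = (A_N/A_P)·exp[(E_P−E_N)/(RT)].
(E_P−E_N)/(RT) = (162−112)×10³/(8.314×690) = 50000/5737 = 8.716.
k_N/k_P = (8.84×10^9/7.95×10^12)·exp(8.716) = 0.001112 × 6099 = 6.78.

6.78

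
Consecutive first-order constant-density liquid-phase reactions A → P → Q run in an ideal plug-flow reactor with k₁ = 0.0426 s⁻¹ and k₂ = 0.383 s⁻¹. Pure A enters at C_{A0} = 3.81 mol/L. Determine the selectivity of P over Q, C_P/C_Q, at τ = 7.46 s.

0.445

Solving the coupled first-order balances gives C_P(τ) = [k₁/(k₂−k₁)]·C_{A0}·(e^(−k₁τ) − e^(−k₂τ)).
e^(−k₁τ) = e^(−0.0426×7.46) = e^(−0.3178) = 0.7278; e^(−k₂τ) = e^(−2.857) = 0.05743.
C_P = 0.0426×3.81/(0.383−0.0426) × (0.7278−0.05743) = 0.4768×0.6703 = 0.3196 mol/L.
C_A = C_{A0}e^(−k₁τ) = 2.773 mol/L, so C_Q = C_{A0}−C_A−C_P = 0.7177 mol/L; C_P/C_Q = 0.445.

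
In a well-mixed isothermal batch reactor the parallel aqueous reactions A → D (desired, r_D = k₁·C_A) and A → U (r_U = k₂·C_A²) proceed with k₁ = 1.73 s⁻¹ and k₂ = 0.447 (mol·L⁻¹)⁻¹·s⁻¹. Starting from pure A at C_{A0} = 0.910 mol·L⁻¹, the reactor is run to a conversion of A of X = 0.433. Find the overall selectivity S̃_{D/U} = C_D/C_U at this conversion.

5.45

C_A = C_{A0}(1−X) = 0.5160 mol·L⁻¹.
Along a PFR/batch, dC_D/dC_A = −r_D/(r_D+r_U) = −k₁/(k₁+k₂·C_A).
Integrating from C_{A0} to C_A: C_D = (1.73/0.447)·ln[(1.73+0.447·0.910)/(1.73+0.447·0.516)] = 3.870·ln(2.137/1.961) = 0.3329 mol·L⁻¹.
C_U = (C_{A0}−C_A)−C_D = 0.06109 mol·L⁻¹; S̃_{D/U} = 0.3329/0.06109 = 5.45.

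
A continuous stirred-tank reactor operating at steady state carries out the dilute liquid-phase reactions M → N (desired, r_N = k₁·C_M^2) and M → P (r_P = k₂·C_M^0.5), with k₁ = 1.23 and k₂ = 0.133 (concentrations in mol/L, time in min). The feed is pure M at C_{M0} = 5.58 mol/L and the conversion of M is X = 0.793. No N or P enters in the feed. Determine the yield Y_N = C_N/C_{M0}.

Exit C_M = C_{M0}(1−X) = 5.58×0.207 = 1.155 mol/L.
Rates in a CSTR are evaluated at the outlet concentration: r_N = 1.23×1.155^2 = 1.641, r_P = 0.133×1.155^0.5 = 0.1429.
Fraction of consumed M going to N: r_N/(r_N+r_P) = 0.9199.
C_N = 0.9199·C_{M0}·X = 0.9199×5.58×0.793 = 4.07 mol/L; Y_N = C_N/C_{M0} = 0.729.

0.729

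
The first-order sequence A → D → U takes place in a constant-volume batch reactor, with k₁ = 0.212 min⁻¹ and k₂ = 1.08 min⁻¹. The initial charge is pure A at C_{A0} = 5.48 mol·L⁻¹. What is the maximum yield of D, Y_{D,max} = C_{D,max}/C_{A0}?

0.132

Evaluating C_D at t_opt = ln(k₂/k₁)/(k₂−k₁) gives C_{D,max}/C_{A0} = (k₁/k₂)^[k₂/(k₂−k₁)].
= (0.212/1.08)^(1.08/(1.08−0.212)) = (0.1963)^(1.244) = 0.1319.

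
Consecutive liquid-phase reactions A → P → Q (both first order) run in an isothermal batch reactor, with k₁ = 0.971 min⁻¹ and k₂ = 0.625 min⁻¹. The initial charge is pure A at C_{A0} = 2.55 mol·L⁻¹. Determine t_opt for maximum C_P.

Setting dC_P/dt = 0 gives t_opt = ln(k₂/k₁)/(k₂−k₁).
= ln(0.625/0.971)/(0.625−0.971) = ln(0.6437)/-0.3460 = -0.4406/-0.3460 = 1.27 min.

1.27 min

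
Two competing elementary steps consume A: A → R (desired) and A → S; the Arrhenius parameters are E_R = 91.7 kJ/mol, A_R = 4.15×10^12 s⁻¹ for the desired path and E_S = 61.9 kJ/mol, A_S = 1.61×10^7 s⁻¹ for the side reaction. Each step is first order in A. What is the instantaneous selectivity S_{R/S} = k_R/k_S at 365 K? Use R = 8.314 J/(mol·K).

k_R/k_S = (A_R/A_S)·exp[−(E_R−E_S)/(RT)] = (A_R/A_S)·exp[(E_S−E_R)/(RT)].
(E_S−E_R)/(RT) = (61.9−91.7)×10³/(8.314×365) = -29800/3035 = -9.820.
k_R/k_S = (4.15×10^12/1.61×10^7)·exp(-9.820) = 2.578×10^5 × 5.435×10^-5 = 14.0.
Since E_R > E_S, raising the temperature improves selectivity toward R.

14.0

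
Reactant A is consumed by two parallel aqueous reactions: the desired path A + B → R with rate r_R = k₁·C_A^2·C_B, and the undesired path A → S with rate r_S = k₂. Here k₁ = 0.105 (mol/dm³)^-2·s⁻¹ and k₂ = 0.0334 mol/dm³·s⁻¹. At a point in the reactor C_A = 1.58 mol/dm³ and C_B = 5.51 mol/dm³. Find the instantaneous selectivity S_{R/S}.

S_{R/S} = r_R/r_S = (k₁·C_A^2·C_B)/(k₂) = (k₁/k₂)·C_A^2·C_B.
= (0.105×1.580^2×5.510) / (0.0334) = 1.444/0.03340 = 43.2.
Since the desired path is higher order in A, keeping C_A high (PFR or concentrated feed) favours R.

43.2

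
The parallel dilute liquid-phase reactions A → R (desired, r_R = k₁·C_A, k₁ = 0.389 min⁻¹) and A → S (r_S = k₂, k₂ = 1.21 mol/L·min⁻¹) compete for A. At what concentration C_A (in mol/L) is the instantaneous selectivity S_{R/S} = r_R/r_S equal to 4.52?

S_{R/S} = (k₁/k₂)·C_A ⇒ C_A = S·k₂/k₁.
= 4.52×1.21/0.389 = 14.1 mol/L.

14.1 mol/L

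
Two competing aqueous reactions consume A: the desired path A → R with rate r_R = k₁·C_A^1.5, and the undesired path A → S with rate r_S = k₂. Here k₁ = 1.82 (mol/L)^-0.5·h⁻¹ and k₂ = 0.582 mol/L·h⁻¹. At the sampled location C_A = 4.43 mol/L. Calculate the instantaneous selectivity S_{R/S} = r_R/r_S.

29.2

S_{R/S} = r_R/r_S = (k₁·C_A^1.5)/(k₂) = (k₁/k₂)·C_A^1.5.
= (1.82×4.430^1.5) / (0.582) = 16.97/0.5820 = 29.2.
Since the desired path is higher order in A, keeping C_A high (PFR or concentrated feed) favours R.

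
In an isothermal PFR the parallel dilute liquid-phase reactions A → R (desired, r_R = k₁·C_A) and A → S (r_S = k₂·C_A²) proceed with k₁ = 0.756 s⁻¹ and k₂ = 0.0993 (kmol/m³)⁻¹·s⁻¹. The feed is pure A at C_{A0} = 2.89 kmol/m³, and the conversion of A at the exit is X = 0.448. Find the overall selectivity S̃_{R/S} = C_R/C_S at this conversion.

C_A = C_{A0}(1−X) = 1.595 kmol/m³.
Along a PFR/batch, dC_R/dC_A = −r_R/(r_R+r_S) = −k₁/(k₁+k₂·C_A).
Integrating from C_{A0} to C_A: C_R = (0.756/0.0993)·ln[(0.756+0.0993·2.89)/(0.756+0.0993·1.60)] = 7.613·ln(1.043/0.9144) = 1.002 kmol/m³.
C_S = (C_{A0}−C_A)−C_R = 0.2932 kmol/m³; S̃_{R/S} = 1.002/0.2932 = 3.42.

3.42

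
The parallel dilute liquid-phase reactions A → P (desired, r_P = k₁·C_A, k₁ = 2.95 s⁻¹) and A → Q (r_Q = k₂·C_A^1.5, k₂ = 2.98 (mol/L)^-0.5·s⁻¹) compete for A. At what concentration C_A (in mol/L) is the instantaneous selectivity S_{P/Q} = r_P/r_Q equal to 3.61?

0.0752 mol/L

S_{P/Q} = (k₁/k₂)·C_A^-0.5 ⇒ C_A = (S·k₂/k₁)^(-2).
= (3.61×2.98/2.95)^(-2) = (3.647)^(-2) = 0.0752 mol/L.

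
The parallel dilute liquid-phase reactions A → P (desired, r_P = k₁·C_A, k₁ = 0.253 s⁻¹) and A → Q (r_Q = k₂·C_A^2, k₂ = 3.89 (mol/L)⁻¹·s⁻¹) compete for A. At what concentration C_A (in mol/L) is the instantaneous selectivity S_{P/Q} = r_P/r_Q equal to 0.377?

0.173 mol/L

S_{P/Q} = (k₁/k₂)·C_A⁻¹ ⇒ C_A = (S·k₂/k₁)^(-1).
= (0.377×3.89/0.253)^(-1) = (5.797)^(-1) = 0.173 mol/L.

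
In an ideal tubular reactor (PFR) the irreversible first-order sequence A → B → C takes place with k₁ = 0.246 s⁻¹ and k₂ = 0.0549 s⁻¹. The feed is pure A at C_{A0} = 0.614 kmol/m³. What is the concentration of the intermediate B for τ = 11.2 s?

0.377 kmol/m³

For first-order series with pure A initially, C_B(τ) = k₁C_{A0}/(k₂−k₁)·(e^(−k₁τ) − e^(−k₂τ)).
e^(−k₁τ) = e^(−0.246×11.2) = e^(−2.755) = 0.06360; e^(−k₂τ) = e^(−0.6149) = 0.5407.
C_B = 0.246×0.614/(0.0549−0.246) × (0.06360−0.5407) = (-0.7904)×(-0.4771) = 0.3771 kmol/m³.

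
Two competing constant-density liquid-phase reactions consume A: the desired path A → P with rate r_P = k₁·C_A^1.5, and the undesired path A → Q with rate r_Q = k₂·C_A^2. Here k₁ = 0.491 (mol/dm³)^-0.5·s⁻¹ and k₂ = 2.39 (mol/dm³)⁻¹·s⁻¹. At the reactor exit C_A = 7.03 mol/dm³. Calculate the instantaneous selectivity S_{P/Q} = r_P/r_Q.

S_{P/Q} = r_P/r_Q = (k₁·C_A^1.5)/(k₂·C_A^2) = (k₁/k₂)·C_A^-0.5.
= (0.491×7.030^1.5) / (2.39×7.030^2) = 9.152/118.1 = 0.0775.
The undesired path is higher order in A, so low C_A (CSTR or dilute feed) favours P.

0.0775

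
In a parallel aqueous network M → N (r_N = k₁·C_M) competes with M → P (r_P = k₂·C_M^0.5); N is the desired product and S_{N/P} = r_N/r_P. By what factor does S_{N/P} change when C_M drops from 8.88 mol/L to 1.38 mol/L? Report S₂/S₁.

0.394

S_{N/P} = (k₁/k₂)·C_M^0.5, so S₂/S₁ = (C_{M,2}/C_{M,1})^0.5.
= (1.38/8.88)^0.5 = (0.1554)^0.5 = 0.394.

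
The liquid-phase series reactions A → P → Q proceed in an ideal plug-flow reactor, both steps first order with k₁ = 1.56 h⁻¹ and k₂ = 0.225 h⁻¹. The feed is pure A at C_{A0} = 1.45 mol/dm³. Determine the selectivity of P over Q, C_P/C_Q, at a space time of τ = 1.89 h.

The intermediate concentration in a first-order A→B→C sequence is C_P = k₁C_{A0}(e^(−k₁τ) − e^(−k₂τ))/(k₂−k₁).
e^(−k₁τ) = e^(−1.56×1.89) = e^(−2.948) = 0.05242; e^(−k₂τ) = e^(−0.4252) = 0.6536.
C_P = 1.56×1.45/(0.225−1.56) × (0.05242−0.6536) = (-1.694)×(-0.6012) = 1.019 mol/dm³.
C_A = C_{A0}e^(−k₁τ) = 0.07601 mol/dm³, so C_Q = C_{A0}−C_A−C_P = 0.3554 mol/dm³; C_P/C_Q = 2.87.

2.87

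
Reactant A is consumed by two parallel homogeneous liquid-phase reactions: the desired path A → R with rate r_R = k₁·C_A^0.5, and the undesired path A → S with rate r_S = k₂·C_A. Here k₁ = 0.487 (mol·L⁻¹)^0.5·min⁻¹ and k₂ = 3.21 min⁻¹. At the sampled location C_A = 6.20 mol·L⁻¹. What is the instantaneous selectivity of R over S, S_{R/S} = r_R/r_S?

0.0609

S_{R/S} = r_R/r_S = (k₁·C_A^0.5)/(k₂·C_A) = (k₁/k₂)·C_A^-0.5.
= (0.487×6.200^0.5) / (3.21×6.200) = 1.213/19.90 = 0.0609.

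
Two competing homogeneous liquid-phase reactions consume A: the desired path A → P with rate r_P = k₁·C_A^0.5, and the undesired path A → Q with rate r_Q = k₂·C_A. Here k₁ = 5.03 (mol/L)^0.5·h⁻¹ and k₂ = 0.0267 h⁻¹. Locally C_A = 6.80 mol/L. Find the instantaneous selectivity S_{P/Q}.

S_{P/Q} = r_P/r_Q = (k₁·C_A^0.5)/(k₂·C_A) = (k₁/k₂)·C_A^-0.5.
= (5.03×6.800^0.5) / (0.0267×6.800) = 13.12/0.1816 = 72.2.
The undesired path is higher order in A, so low C_A (CSTR or dilute feed) favours P.

72.2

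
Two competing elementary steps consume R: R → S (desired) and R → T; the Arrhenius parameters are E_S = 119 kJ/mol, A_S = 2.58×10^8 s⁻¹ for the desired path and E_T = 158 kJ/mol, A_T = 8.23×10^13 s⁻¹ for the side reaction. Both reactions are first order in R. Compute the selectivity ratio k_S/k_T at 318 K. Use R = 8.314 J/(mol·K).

Since both paths have the same order in R, the concentration cancels and S_{S/T} = k_S/k_T = (A_S/A_T)·exp[(E_T−E_S)/(RT)].
(E_T−E_S)/(RT) = (158−119)×10³/(8.314×318) = 39000/2644 = 14.75.
k_S/k_T = (2.58×10^8/8.23×10^13)·exp(14.75) = 3.135×10^-6 × 2.549×10^6 = 7.99.
Since E_S < E_T, lowering the temperature improves selectivity toward S.

7.99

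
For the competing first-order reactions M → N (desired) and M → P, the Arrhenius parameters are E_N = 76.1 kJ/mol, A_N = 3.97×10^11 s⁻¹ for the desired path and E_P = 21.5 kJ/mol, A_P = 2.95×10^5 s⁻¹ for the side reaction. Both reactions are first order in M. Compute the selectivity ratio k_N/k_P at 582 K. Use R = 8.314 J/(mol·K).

Since both paths have the same order in M, the concentration cancels and S_{N/P} = k_N/k_P = (A_N/A_P)·exp[(E_P−E_N)/(RT)].
(E_P−E_N)/(RT) = (21.5−76.1)×10³/(8.314×582) = -54600/4839 = -11.28.
k_N/k_P = (3.97×10^11/2.95×10^5)·exp(-11.28) = 1.346×10^6 × 1.257×10^-5 = 16.9.
Since E_N > E_P, raising the temperature improves selectivity toward N.

16.9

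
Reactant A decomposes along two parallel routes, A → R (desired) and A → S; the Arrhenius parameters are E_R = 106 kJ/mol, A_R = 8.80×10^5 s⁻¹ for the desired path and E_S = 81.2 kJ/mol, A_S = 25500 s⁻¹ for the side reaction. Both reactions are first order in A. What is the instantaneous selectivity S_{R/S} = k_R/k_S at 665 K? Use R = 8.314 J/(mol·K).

With equal orders, S_{R/S} = k_R/k_S = (A_R/A_S)·exp[(E_S−E_R)/(RT)].
(E_S−E_R)/(RT) = (81.2−106)×10³/(8.314×665) = -24800/5529 = -4.486.
k_R/k_S = (8.80×10^5/25500)·exp(-4.486) = 34.51 × 0.01127 = 0.389.

0.389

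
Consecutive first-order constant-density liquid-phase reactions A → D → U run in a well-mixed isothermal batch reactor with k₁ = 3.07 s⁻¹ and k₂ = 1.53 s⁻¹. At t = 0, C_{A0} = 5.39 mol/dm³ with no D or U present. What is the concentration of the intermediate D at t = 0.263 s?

2.39 mol/dm³

For first-order series with pure A initially, C_D(t) = k₁C_{A0}/(k₂−k₁)·(e^(−k₁t) − e^(−k₂t)).
e^(−k₁t) = e^(−3.07×0.263) = e^(−0.8074) = 0.4460; e^(−k₂t) = e^(−0.4024) = 0.6687.
C_D = 3.07×5.39/(1.53−3.07) × (0.4460−0.6687) = (-10.75)×(-0.2227) = 2.393 mol/dm³.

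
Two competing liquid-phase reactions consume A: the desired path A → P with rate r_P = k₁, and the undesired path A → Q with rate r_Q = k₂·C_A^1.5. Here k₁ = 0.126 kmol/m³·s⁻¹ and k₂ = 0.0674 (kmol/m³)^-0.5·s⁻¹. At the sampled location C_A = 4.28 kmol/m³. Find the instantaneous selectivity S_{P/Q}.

S_{P/Q} = r_P/r_Q = (k₁)/(k₂·C_A^1.5) = (k₁/k₂)·C_A^-1.5.
= (0.126) / (0.0674×4.280^1.5) = 0.1260/0.5968 = 0.211.
The undesired path is higher order in A, so low C_A (CSTR or dilute feed) favours P.

0.211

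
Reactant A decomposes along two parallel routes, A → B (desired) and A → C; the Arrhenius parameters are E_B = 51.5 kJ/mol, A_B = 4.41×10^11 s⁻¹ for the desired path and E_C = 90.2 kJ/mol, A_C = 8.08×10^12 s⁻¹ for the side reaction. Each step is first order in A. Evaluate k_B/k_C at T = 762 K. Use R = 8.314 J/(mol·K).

With equal orders, S_{B/C} = k_B/k_C = (A_B/A_C)·exp[(E_C−E_B)/(RT)].
(E_C−E_B)/(RT) = (90.2−51.5)×10³/(8.314×762) = 38700/6335 = 6.109.
k_B/k_C = (4.41×10^11/8.08×10^12)·exp(6.109) = 0.05458 × 449.7 = 24.5.
Since E_B < E_C, lowering the temperature improves selectivity toward B.

24.5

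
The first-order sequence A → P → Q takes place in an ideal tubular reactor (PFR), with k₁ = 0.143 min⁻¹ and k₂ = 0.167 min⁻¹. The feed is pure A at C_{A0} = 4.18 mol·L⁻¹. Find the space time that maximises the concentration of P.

6.46 min

For first-order series the maximum of C_P occurs at τ_opt = ln(k₂/k₁)/(k₂−k₁).
= ln(0.167/0.143)/(0.167−0.143) = ln(1.168)/0.02400 = 0.1551/0.02400 = 6.46 min.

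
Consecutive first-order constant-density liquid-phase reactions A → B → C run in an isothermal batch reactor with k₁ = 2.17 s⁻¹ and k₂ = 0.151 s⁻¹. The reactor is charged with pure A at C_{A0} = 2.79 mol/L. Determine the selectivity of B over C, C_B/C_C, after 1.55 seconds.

The intermediate concentration in a first-order A→B→C sequence is C_B = k₁C_{A0}(e^(−k₁t) − e^(−k₂t))/(k₂−k₁).
e^(−k₁t) = e^(−2.17×1.55) = e^(−3.364) = 0.03461; e^(−k₂t) = e^(−0.2341) = 0.7913.
C_B = 2.17×2.79/(0.151−2.17) × (0.03461−0.7913) = (-2.999)×(-0.7567) = 2.269 mol/L.
C_A = C_{A0}e^(−k₁t) = 0.09657 mol/L, so C_C = C_{A0}−C_A−C_B = 0.4243 mol/L; C_B/C_C = 5.35.

5.35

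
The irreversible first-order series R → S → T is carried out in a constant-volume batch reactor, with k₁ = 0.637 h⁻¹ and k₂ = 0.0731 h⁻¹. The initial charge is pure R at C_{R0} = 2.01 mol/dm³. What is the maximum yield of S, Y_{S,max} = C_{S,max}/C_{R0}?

Evaluating C_S at t_opt = ln(k₂/k₁)/(k₂−k₁) gives C_{S,max}/C_{R0} = (k₁/k₂)^[k₂/(k₂−k₁)].
= (0.637/0.0731)^(0.0731/(0.0731−0.637)) = (8.714)^(-0.1296) = 0.7553.

0.755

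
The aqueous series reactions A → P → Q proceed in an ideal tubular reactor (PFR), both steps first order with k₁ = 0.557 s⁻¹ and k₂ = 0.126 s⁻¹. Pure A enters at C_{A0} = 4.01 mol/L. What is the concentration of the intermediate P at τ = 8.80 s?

1.67 mol/L

For first-order series with pure A initially, C_P(τ) = k₁C_{A0}/(k₂−k₁)·(e^(−k₁τ) − e^(−k₂τ)).
e^(−k₁τ) = e^(−0.557×8.80) = e^(−4.902) = 0.007435; e^(−k₂τ) = e^(−1.109) = 0.3300.
C_P = 0.557×4.01/(0.126−0.557) × (0.007435−0.3300) = (-5.182)×(-0.3225) = 1.671 mol/L.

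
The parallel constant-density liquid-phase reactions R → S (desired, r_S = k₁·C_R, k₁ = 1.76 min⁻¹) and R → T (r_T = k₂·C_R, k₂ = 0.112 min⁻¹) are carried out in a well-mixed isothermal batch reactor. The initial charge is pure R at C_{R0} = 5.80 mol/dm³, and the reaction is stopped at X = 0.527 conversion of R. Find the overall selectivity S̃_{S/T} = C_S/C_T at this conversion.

C_R = C_{R0}(1−X) = 2.743 mol/dm³.
Both paths are first order in R, so the instantaneous fraction to S is constant: dC_S/d(−C_R) = k₁/(k₁+k₂) = 0.9402.
C_S = 0.9402·(C_{R0}−C_R) = 0.9402×3.057 = 2.87 mol/dm³.
C_T = (C_{R0}−C_R)−C_S = 0.1829 mol/dm³; S̃_{S/T} = 2.874/0.1829 = 15.7.

15.7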